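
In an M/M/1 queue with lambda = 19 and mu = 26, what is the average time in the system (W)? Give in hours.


W = 1/(mu - lambda) = 1/(26 - 19) = 0.1429 hours

0.1429 hours


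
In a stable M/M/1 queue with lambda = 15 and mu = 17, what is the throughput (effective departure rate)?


For a stable queue (lambda < mu), throughput = lambda = 15 per hour

15 per hour


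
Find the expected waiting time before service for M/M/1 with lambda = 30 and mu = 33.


rho = 30/33; Wq = rho/(mu - lambda) = 0.303 hours

0.303 hours


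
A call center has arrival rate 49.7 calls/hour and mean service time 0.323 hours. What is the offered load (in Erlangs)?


Offered load a = lambda * E[S] = 49.7 * 0.323 = 16.05 Erlangs

16.05 Erlangs


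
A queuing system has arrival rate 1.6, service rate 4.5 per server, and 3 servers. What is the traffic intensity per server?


rho = lambda / (c * mu) = 1.6 / (3 * 4.5) = 0.1185

0.1185


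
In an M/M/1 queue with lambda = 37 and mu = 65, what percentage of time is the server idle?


Idle fraction = (1 - rho) * 100 = (1 - 37/65) * 100 = 43.1%

43.1%


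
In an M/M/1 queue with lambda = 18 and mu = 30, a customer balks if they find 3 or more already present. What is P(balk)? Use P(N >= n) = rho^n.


P(N >= 3) = rho^3 = (18/30)^3 = 0.216

0.216


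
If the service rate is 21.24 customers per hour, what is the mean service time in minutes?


Mean service time = 60/mu = 60/21.24 = 2.82 minutes

2.82 minutes


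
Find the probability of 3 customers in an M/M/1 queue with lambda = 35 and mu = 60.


rho = 35/60; P(n) = (1-rho)*rho^n = (1-35/60)*(35/60)^3 = 0.0827

0.0827


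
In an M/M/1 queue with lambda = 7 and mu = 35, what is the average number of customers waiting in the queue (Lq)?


rho = 7/35; Lq = rho^2/(1-rho) = 0.05

0.05


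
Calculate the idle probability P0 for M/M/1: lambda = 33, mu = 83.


P0 = 1 - rho = 1 - 33/83 = 0.6024

0.6024


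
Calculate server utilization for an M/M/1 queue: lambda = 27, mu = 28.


rho = lambda/mu = 27/28 = 0.9643

0.9643


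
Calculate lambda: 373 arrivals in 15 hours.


lambda = total arrivals / time = 373 / 15 = 24.87 per hour

24.87 per hour


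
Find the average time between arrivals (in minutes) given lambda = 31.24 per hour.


Mean interarrival time = 60/lambda = 60/31.24 = 1.92 minutes

1.92 minutes


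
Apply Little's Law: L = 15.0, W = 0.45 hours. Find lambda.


lambda = L / W = 15.0 / 0.45 = 33.33 per hour

33.33 per hour


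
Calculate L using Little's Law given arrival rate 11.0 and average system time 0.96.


L = lambda * W = 11.0 * 0.96 = 10.56

10.56


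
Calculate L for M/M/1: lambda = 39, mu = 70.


rho = 39/70; L = rho/(1-rho) = 1.26

1.26


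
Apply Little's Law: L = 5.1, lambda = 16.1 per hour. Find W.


W = L / lambda = 5.1 / 16.1 = 0.3168 hours

0.3168 hours


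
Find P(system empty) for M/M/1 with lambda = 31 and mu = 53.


P0 = 1 - rho = 1 - 31/53 = 0.4151

0.4151


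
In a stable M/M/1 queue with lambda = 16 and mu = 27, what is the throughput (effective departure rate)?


For a stable queue (lambda < mu), throughput = lambda = 16 per hour

16 per hour


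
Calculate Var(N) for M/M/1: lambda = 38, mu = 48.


rho = 38/48; Var(N) = rho/(1-rho)^2 = 18.24

18.24


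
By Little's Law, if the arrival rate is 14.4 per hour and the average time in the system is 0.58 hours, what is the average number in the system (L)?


L = lambda * W = 14.4 * 0.58 = 8.35

8.35


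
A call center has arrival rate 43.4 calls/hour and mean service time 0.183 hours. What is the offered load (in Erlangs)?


Offered load a = lambda * E[S] = 43.4 * 0.183 = 7.94 Erlangs

7.94 Erlangs


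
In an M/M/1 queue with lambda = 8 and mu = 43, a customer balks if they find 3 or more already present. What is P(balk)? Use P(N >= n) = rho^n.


P(N >= 3) = rho^3 = (8/43)^3 = 0.0064

0.0064


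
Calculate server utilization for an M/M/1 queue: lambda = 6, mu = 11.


rho = lambda/mu = 6/11 = 0.5455

0.5455


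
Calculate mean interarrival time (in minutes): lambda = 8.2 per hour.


Mean interarrival time = 60/lambda = 60/8.2 = 7.32 minutes

7.32 minutes


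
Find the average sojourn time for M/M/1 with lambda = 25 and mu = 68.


W = 1/(mu - lambda) = 1/(68 - 25) = 0.0233 hours

0.0233 hours


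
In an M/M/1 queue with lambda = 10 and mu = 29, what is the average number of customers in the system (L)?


rho = 10/29; L = rho/(1-rho) = 0.53

0.53


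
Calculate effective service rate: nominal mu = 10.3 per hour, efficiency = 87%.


Effective rate = mu * efficiency = 10.3 * 0.87 = 8.96 per hour

8.96 per hour


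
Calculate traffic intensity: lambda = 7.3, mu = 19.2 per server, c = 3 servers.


rho = lambda / (c * mu) = 7.3 / (3 * 19.2) = 0.1267

0.1267


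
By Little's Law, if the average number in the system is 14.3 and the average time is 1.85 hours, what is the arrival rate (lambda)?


lambda = L / W = 14.3 / 1.85 = 7.73 per hour

7.73 per hour


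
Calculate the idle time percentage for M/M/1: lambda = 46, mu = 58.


Idle fraction = (1 - rho) * 100 = (1 - 46/58) * 100 = 20.7%

20.7%


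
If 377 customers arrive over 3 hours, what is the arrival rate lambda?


lambda = total arrivals / time = 377 / 3 = 125.67 per hour

125.67 per hour


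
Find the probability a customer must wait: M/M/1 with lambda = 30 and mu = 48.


P(wait) = rho = lambda/mu = 30/48 = 0.625

0.625


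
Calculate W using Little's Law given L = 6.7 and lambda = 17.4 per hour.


W = L / lambda = 6.7 / 17.4 = 0.3851 hours

0.3851 hours


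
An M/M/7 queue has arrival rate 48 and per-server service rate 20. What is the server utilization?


rho = lambda/(c*mu) = 48/(7*20) = 0.3429

0.3429


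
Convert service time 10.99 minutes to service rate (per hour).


mu = 60 / avg_service_time = 60 / 10.99 = 5.46 per hour

5.46 per hour


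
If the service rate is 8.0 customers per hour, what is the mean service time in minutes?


Mean service time = 60/mu = 60/8.0 = 7.5 minutes

7.5 minutes


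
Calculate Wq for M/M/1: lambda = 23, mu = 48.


rho = 23/48; Wq = rho/(mu - lambda) = 0.0192 hours

0.0192 hours


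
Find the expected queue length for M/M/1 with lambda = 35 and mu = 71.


rho = 35/71; Lq = rho^2/(1-rho) = 0.48

0.48


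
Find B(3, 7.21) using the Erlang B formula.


B(N,A) = (A^N/N!) / sum(A^k/k!, k=0..N) with N=3, A=7.21 = 0.6462

0.6462


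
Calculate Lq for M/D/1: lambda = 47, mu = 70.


M/D/1: Lq = rho^2 / (2*(1-rho)) where rho = 47/70; Lq = 0.69

0.69


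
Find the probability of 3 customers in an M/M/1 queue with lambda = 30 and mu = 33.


rho = 30/33; P(n) = (1-rho)*rho^n = (1-30/33)*(30/33)^3 = 0.0683

0.0683


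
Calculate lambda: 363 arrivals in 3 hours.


lambda = total arrivals / time = 363 / 3 = 121.0 per hour

121.0 per hour


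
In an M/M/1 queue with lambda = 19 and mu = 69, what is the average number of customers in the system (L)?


rho = 19/69; L = rho/(1-rho) = 0.38

0.38


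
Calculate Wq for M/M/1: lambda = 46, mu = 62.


rho = 46/62; Wq = rho/(mu - lambda) = 0.0464 hours

0.0464 hours


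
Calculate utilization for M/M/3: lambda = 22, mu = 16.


rho = lambda/(c*mu) = 22/(3*16) = 0.4583

0.4583


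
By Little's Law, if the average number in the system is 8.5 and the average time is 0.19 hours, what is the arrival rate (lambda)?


lambda = L / W = 8.5 / 0.19 = 44.74 per hour

44.74 per hour


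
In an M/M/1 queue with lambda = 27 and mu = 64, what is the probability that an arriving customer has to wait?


P(wait) = rho = lambda/mu = 27/64 = 0.4219

0.4219


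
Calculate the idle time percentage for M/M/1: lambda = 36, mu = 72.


Idle fraction = (1 - rho) * 100 = (1 - 36/72) * 100 = 50.0%

50.0%


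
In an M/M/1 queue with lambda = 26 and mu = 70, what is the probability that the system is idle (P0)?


P0 = 1 - rho = 1 - 26/70 = 0.6286

0.6286


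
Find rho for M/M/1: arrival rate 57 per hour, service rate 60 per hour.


rho = lambda/mu = 57/60 = 0.95

0.95


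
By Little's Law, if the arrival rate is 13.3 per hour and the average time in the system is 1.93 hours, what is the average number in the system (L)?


L = lambda * W = 13.3 * 1.93 = 25.67

25.67


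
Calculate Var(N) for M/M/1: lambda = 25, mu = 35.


rho = 25/35; Var(N) = rho/(1-rho)^2 = 8.75

8.75


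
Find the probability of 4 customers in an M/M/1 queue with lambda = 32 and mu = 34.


rho = 32/34; P(n) = (1-rho)*rho^n = (1-32/34)*(32/34)^4 = 0.0462

0.0462


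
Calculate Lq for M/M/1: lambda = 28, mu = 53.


rho = 28/53; Lq = rho^2/(1-rho) = 0.59

0.59


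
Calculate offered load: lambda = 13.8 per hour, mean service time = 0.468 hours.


Offered load a = lambda * E[S] = 13.8 * 0.468 = 6.46 Erlangs

6.46 Erlangs


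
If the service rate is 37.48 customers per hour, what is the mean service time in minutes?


Mean service time = 60/mu = 60/37.48 = 1.6 minutes

1.6 minutes


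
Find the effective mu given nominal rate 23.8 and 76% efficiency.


Effective rate = mu * efficiency = 23.8 * 0.76 = 18.09 per hour

18.09 per hour


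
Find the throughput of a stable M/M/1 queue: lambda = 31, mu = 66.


For a stable queue (lambda < mu), throughput = lambda = 31 per hour

31 per hour


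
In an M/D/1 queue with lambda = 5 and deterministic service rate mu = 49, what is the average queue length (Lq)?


M/D/1: Lq = rho^2 / (2*(1-rho)) where rho = 5/49; Lq = 0.01

0.01


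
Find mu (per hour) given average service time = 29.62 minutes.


mu = 60 / avg_service_time = 60 / 29.62 = 2.03 per hour

2.03 per hour


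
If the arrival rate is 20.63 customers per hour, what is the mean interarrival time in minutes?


Mean interarrival time = 60/lambda = 60/20.63 = 2.91 minutes

2.91 minutes


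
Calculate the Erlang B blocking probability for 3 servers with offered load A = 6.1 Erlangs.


B(N,A) = (A^N/N!) / sum(A^k/k!, k=0..N) with N=3, A=6.1 = 0.5954

0.5954


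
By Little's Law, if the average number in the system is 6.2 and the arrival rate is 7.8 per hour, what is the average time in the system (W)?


W = L / lambda = 6.2 / 7.8 = 0.7949 hours

0.7949 hours


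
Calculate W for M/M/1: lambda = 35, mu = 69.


W = 1/(mu - lambda) = 1/(69 - 35) = 0.0294 hours

0.0294 hours


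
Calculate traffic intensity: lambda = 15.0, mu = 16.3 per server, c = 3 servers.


rho = lambda / (c * mu) = 15.0 / (3 * 16.3) = 0.3067

0.3067


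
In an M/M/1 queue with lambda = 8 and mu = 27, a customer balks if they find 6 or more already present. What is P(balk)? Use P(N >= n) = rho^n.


P(N >= 6) = rho^6 = (8/27)^6 = 0.0007

0.0007


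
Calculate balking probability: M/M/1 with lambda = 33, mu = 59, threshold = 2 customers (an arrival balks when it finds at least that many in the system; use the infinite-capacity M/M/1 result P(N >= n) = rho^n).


P(N >= 2) = rho^2 = (33/59)^2 = 0.3128

0.3128


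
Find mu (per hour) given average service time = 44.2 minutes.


mu = 60 / avg_service_time = 60 / 44.2 = 1.36 per hour

1.36 per hour


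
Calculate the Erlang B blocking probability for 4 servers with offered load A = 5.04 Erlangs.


B(N,A) = (A^N/N!) / sum(A^k/k!, k=0..N) with N=4, A=5.04 = 0.4015

0.4015


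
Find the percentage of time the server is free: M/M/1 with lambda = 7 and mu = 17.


Idle fraction = (1 - rho) * 100 = (1 - 7/17) * 100 = 58.8%

58.8%


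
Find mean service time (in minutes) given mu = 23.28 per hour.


Mean service time = 60/mu = 60/23.28 = 2.58 minutes

2.58 minutes


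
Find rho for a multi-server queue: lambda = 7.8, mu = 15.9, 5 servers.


rho = lambda / (c * mu) = 7.8 / (5 * 15.9) = 0.0981

0.0981


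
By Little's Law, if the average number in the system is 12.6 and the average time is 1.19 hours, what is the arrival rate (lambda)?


lambda = L / W = 12.6 / 1.19 = 10.59 per hour

10.59 per hour


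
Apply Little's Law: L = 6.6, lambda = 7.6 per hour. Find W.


W = L / lambda = 6.6 / 7.6 = 0.8684 hours

0.8684 hours


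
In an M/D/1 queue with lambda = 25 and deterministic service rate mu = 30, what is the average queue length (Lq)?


M/D/1: Lq = rho^2 / (2*(1-rho)) where rho = 25/30; Lq = 2.08

2.08


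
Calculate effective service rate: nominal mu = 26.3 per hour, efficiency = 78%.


Effective rate = mu * efficiency = 26.3 * 0.78 = 20.51 per hour

20.51 per hour


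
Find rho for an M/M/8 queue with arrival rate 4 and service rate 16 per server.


rho = lambda/(c*mu) = 4/(8*16) = 0.0313

0.0313


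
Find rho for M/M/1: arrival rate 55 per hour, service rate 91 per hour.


rho = lambda/mu = 55/91 = 0.6044

0.6044


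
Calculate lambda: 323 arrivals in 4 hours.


lambda = total arrivals / time = 323 / 4 = 80.75 per hour

80.75 per hour


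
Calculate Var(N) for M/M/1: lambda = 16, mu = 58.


rho = 16/58; Var(N) = rho/(1-rho)^2 = 0.53

0.53


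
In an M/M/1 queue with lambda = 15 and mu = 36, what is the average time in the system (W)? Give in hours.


W = 1/(mu - lambda) = 1/(36 - 15) = 0.0476 hours

0.0476 hours


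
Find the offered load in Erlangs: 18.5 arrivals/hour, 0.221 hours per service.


Offered load a = lambda * E[S] = 18.5 * 0.221 = 4.09 Erlangs

4.09 Erlangs


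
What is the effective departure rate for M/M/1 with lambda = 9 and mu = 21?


For a stable queue (lambda < mu), throughput = lambda = 9 per hour

9 per hour


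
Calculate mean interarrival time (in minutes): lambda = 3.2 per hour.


Mean interarrival time = 60/lambda = 60/3.2 = 18.75 minutes

18.75 minutes


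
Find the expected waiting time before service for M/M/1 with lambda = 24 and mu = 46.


rho = 24/46; Wq = rho/(mu - lambda) = 0.0237 hours

0.0237 hours


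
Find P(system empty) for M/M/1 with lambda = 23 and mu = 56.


P0 = 1 - rho = 1 - 23/56 = 0.5893

0.5893


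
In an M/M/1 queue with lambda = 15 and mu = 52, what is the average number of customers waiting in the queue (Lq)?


rho = 15/52; Lq = rho^2/(1-rho) = 0.12

0.12


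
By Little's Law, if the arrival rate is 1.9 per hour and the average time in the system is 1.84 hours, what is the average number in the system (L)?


L = lambda * W = 1.9 * 1.84 = 3.5

3.5


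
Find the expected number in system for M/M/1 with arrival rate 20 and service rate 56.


rho = 20/56; L = rho/(1-rho) = 0.56

0.56


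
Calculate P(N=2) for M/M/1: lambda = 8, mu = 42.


rho = 8/42; P(n) = (1-rho)*rho^n = (1-8/42)*(8/42)^2 = 0.0294

0.0294


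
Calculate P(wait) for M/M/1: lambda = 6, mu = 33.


P(wait) = rho = lambda/mu = 6/33 = 0.1818

0.1818


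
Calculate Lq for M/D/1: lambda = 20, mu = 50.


M/D/1: Lq = rho^2 / (2*(1-rho)) where rho = 20/50; Lq = 0.13

0.13


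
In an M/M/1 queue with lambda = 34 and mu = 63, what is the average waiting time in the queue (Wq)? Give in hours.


rho = 34/63; Wq = rho/(mu - lambda) = 0.0186 hours

0.0186 hours


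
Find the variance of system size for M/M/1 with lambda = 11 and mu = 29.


rho = 11/29; Var(N) = rho/(1-rho)^2 = 0.98

0.98


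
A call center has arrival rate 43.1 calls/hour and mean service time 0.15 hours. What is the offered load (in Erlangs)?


Offered load a = lambda * E[S] = 43.1 * 0.15 = 6.47 Erlangs

6.47 Erlangs


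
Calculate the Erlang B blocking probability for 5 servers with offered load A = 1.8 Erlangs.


B(N,A) = (A^N/N!) / sum(A^k/k!, k=0..N) with N=5, A=1.8 = 0.0263

0.0263


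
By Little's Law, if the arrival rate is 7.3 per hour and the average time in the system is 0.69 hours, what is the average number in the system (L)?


L = lambda * W = 7.3 * 0.69 = 5.04

5.04


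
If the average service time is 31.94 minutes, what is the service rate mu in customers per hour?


mu = 60 / avg_service_time = 60 / 31.94 = 1.88 per hour

1.88 per hour


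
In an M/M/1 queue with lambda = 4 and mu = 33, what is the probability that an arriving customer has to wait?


P(wait) = rho = lambda/mu = 4/33 = 0.1212

0.1212


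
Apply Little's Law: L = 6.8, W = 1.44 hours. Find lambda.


lambda = L / W = 6.8 / 1.44 = 4.72 per hour

4.72 per hour


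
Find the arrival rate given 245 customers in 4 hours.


lambda = total arrivals / time = 245 / 4 = 61.25 per hour

61.25 per hour


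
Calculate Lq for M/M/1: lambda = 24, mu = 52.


rho = 24/52; Lq = rho^2/(1-rho) = 0.4

0.4


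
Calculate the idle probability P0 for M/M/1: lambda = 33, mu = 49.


P0 = 1 - rho = 1 - 33/49 = 0.3265

0.3265


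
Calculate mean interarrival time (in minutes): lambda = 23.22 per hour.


Mean interarrival time = 60/lambda = 60/23.22 = 2.58 minutes

2.58 minutes


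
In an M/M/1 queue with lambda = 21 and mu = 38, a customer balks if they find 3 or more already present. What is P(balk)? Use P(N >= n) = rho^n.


P(N >= 3) = rho^3 = (21/38)^3 = 0.1688

0.1688


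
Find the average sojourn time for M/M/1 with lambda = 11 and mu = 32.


W = 1/(mu - lambda) = 1/(32 - 11) = 0.0476 hours

0.0476 hours


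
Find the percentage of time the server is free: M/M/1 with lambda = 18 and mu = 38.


Idle fraction = (1 - rho) * 100 = (1 - 18/38) * 100 = 52.6%

52.6%


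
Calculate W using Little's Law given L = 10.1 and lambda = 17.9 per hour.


W = L / lambda = 10.1 / 17.9 = 0.5642 hours

0.5642 hours


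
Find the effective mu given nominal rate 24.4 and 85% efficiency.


Effective rate = mu * efficiency = 24.4 * 0.85 = 20.74 per hour

20.74 per hour


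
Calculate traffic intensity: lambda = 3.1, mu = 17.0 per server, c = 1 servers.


rho = lambda / (c * mu) = 3.1 / (1 * 17.0) = 0.1824

0.1824


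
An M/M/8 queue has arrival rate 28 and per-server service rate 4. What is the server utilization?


rho = lambda/(c*mu) = 28/(8*4) = 0.875

0.875


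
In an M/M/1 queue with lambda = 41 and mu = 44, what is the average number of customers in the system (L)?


rho = 41/44; L = rho/(1-rho) = 13.67

13.67


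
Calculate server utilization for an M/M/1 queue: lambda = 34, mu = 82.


rho = lambda/mu = 34/82 = 0.4146

0.4146


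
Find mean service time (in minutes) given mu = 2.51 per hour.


Mean service time = 60/mu = 60/2.51 = 23.9 minutes

23.9 minutes


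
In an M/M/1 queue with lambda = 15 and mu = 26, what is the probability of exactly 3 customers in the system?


rho = 15/26; P(n) = (1-rho)*rho^n = (1-15/26)*(15/26)^3 = 0.0812

0.0812


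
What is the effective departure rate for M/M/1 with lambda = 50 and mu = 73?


For a stable queue (lambda < mu), throughput = lambda = 50 per hour

50 per hour


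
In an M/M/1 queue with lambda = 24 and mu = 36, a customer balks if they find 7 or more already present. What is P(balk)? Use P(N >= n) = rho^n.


P(N >= 7) = rho^7 = (24/36)^7 = 0.0585

0.0585


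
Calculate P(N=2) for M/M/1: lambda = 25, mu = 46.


rho = 25/46; P(n) = (1-rho)*rho^n = (1-25/46)*(25/46)^2 = 0.1348

0.1348


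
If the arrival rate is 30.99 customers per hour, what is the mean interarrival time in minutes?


Mean interarrival time = 60/lambda = 60/30.99 = 1.94 minutes

1.94 minutes


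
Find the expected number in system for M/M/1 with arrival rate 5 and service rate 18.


rho = 5/18; L = rho/(1-rho) = 0.38

0.38


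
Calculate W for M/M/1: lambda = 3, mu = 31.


W = 1/(mu - lambda) = 1/(31 - 3) = 0.0357 hours

0.0357 hours


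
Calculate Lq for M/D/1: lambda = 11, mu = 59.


M/D/1: Lq = rho^2 / (2*(1-rho)) where rho = 11/59; Lq = 0.02

0.02


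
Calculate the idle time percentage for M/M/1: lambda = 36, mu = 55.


Idle fraction = (1 - rho) * 100 = (1 - 36/55) * 100 = 34.5%

34.5%


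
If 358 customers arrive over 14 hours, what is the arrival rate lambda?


lambda = total arrivals / time = 358 / 14 = 25.57 per hour

25.57 per hour


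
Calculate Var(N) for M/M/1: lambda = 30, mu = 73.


rho = 30/73; Var(N) = rho/(1-rho)^2 = 1.18

1.18


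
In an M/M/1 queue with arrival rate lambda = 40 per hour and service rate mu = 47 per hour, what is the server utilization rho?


rho = lambda/mu = 40/47 = 0.8511

0.8511


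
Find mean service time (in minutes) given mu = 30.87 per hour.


Mean service time = 60/mu = 60/30.87 = 1.94 minutes

1.94 minutes


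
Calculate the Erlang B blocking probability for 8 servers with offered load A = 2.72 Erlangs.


B(N,A) = (A^N/N!) / sum(A^k/k!, k=0..N) with N=8, A=2.72 = 0.0049

0.0049


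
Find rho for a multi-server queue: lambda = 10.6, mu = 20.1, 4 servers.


rho = lambda / (c * mu) = 10.6 / (4 * 20.1) = 0.1318

0.1318


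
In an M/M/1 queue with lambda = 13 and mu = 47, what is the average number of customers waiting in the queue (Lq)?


rho = 13/47; Lq = rho^2/(1-rho) = 0.11

0.11


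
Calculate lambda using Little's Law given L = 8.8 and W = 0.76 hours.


lambda = L / W = 8.8 / 0.76 = 11.58 per hour

11.58 per hour


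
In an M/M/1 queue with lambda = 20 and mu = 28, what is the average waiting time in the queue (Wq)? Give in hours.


rho = 20/28; Wq = rho/(mu - lambda) = 0.0893 hours

0.0893 hours


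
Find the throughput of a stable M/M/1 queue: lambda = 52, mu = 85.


For a stable queue (lambda < mu), throughput = lambda = 52 per hour

52 per hour


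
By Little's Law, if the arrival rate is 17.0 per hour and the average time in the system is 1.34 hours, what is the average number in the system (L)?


L = lambda * W = 17.0 * 1.34 = 22.78

22.78


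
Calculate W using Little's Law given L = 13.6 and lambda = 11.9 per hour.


W = L / lambda = 13.6 / 11.9 = 1.1429 hours

1.1429 hours


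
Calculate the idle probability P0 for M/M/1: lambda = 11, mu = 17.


P0 = 1 - rho = 1 - 11/17 = 0.3529

0.3529


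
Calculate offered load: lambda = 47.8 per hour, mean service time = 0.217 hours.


Offered load a = lambda * E[S] = 47.8 * 0.217 = 10.37 Erlangs

10.37 Erlangs


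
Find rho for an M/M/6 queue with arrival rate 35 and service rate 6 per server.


rho = lambda/(c*mu) = 35/(6*6) = 0.9722

0.9722


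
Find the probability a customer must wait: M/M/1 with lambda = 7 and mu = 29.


P(wait) = rho = lambda/mu = 7/29 = 0.2414

0.2414


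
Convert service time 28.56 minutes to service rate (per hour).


mu = 60 / avg_service_time = 60 / 28.56 = 2.1 per hour

2.1 per hour


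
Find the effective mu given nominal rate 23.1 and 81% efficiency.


Effective rate = mu * efficiency = 23.1 * 0.81 = 18.71 per hour

18.71 per hour


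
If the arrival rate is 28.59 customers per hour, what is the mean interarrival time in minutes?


Mean interarrival time = 60/lambda = 60/28.59 = 2.1 minutes

2.1 minutes


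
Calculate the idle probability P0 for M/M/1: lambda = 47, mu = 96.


P0 = 1 - rho = 1 - 47/96 = 0.5104

0.5104


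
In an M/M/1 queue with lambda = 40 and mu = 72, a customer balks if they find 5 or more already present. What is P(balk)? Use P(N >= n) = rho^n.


P(N >= 5) = rho^5 = (40/72)^5 = 0.0529

0.0529


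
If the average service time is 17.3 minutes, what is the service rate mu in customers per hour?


mu = 60 / avg_service_time = 60 / 17.3 = 3.47 per hour

3.47 per hour


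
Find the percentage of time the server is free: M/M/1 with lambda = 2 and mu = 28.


Idle fraction = (1 - rho) * 100 = (1 - 2/28) * 100 = 92.9%

92.9%


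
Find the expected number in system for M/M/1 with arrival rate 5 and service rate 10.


rho = 5/10; L = rho/(1-rho) = 1.0

1.0


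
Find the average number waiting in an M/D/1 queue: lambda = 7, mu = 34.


M/D/1: Lq = rho^2 / (2*(1-rho)) where rho = 7/34; Lq = 0.03

0.03


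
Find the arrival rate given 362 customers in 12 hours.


lambda = total arrivals / time = 362 / 12 = 30.17 per hour

30.17 per hour


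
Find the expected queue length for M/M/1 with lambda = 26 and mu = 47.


rho = 26/47; Lq = rho^2/(1-rho) = 0.68

0.68


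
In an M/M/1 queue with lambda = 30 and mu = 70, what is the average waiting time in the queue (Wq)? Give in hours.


rho = 30/70; Wq = rho/(mu - lambda) = 0.0107 hours

0.0107 hours


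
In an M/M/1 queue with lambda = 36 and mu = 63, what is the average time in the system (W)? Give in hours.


W = 1/(mu - lambda) = 1/(63 - 36) = 0.037 hours

0.037 hours


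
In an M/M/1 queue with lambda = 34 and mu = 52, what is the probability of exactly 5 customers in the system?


rho = 34/52; P(n) = (1-rho)*rho^n = (1-34/52)*(34/52)^5 = 0.0414

0.0414


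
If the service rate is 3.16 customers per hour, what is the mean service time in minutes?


Mean service time = 60/mu = 60/3.16 = 18.99 minutes

18.99 minutes


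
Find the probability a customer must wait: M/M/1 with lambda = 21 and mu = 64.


P(wait) = rho = lambda/mu = 21/64 = 0.3281

0.3281


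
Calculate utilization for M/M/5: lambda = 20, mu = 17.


rho = lambda/(c*mu) = 20/(5*17) = 0.2353

0.2353


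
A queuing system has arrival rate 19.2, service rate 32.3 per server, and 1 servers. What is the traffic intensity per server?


rho = lambda / (c * mu) = 19.2 / (1 * 32.3) = 0.5944

0.5944


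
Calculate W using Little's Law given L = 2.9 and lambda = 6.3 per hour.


W = L / lambda = 2.9 / 6.3 = 0.4603 hours

0.4603 hours


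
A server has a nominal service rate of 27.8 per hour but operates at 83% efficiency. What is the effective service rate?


Effective rate = mu * efficiency = 27.8 * 0.83 = 23.07 per hour

23.07 per hour


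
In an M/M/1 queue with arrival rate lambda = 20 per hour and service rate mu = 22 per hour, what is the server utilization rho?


rho = lambda/mu = 20/22 = 0.9091

0.9091


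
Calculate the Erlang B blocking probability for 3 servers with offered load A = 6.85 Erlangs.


B(N,A) = (A^N/N!) / sum(A^k/k!, k=0..N) with N=3, A=6.85 = 0.6311

0.6311


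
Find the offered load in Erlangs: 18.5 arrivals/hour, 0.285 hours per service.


Offered load a = lambda * E[S] = 18.5 * 0.285 = 5.27 Erlangs

5.27 Erlangs


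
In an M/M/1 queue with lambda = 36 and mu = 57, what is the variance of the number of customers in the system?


rho = 36/57; Var(N) = rho/(1-rho)^2 = 4.65

4.65


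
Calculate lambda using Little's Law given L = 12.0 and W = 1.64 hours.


lambda = L / W = 12.0 / 1.64 = 7.32 per hour

7.32 per hour


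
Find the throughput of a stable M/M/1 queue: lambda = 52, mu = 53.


For a stable queue (lambda < mu), throughput = lambda = 52 per hour

52 per hour


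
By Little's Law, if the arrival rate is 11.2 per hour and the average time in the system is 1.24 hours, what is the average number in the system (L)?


L = lambda * W = 11.2 * 1.24 = 13.89

13.89


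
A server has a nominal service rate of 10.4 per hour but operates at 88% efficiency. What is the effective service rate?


Effective rate = mu * efficiency = 10.4 * 0.88 = 9.15 per hour

9.15 per hour


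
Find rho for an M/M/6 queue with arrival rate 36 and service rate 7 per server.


rho = lambda/(c*mu) = 36/(6*7) = 0.8571

0.8571


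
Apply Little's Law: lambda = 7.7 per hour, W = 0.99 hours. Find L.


L = lambda * W = 7.7 * 0.99 = 7.62

7.62


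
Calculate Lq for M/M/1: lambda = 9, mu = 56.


rho = 9/56; Lq = rho^2/(1-rho) = 0.03

0.03


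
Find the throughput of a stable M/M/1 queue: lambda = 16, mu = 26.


For a stable queue (lambda < mu), throughput = lambda = 16 per hour

16 per hour


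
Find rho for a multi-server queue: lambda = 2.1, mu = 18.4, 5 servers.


rho = lambda / (c * mu) = 2.1 / (5 * 18.4) = 0.0228

0.0228


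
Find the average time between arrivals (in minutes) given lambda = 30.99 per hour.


Mean interarrival time = 60/lambda = 60/30.99 = 1.94 minutes

1.94 minutes


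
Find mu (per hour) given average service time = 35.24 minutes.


mu = 60 / avg_service_time = 60 / 35.24 = 1.7 per hour

1.7 per hour


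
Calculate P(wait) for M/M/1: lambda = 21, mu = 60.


P(wait) = rho = lambda/mu = 21/60 = 0.35

0.35


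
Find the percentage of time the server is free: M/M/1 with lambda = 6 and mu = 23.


Idle fraction = (1 - rho) * 100 = (1 - 6/23) * 100 = 73.9%

73.9%


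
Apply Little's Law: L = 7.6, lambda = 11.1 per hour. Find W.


W = L / lambda = 7.6 / 11.1 = 0.6847 hours

0.6847 hours


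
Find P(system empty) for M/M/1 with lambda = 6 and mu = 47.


P0 = 1 - rho = 1 - 6/47 = 0.8723

0.8723


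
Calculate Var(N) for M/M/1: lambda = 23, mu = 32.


rho = 23/32; Var(N) = rho/(1-rho)^2 = 9.09

9.09


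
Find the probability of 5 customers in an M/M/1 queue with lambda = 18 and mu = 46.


rho = 18/46; P(n) = (1-rho)*rho^n = (1-18/46)*(18/46)^5 = 0.0056

0.0056


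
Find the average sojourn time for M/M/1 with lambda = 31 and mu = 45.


W = 1/(mu - lambda) = 1/(45 - 31) = 0.0714 hours

0.0714 hours


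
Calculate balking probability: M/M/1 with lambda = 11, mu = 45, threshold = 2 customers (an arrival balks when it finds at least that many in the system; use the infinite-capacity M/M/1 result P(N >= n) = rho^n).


P(N >= 2) = rho^2 = (11/45)^2 = 0.0598

0.0598


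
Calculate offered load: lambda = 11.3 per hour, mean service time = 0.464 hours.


Offered load a = lambda * E[S] = 11.3 * 0.464 = 5.24 Erlangs

5.24 Erlangs


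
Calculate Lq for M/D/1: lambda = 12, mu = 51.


M/D/1: Lq = rho^2 / (2*(1-rho)) where rho = 12/51; Lq = 0.04

0.04


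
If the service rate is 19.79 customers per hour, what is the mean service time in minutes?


Mean service time = 60/mu = 60/19.79 = 3.03 minutes

3.03 minutes


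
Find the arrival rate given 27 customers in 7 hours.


lambda = total arrivals / time = 27 / 7 = 3.86 per hour

3.86 per hour


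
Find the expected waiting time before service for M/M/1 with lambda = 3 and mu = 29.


rho = 3/29; Wq = rho/(mu - lambda) = 0.004 hours

0.004 hours


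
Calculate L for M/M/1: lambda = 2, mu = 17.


rho = 2/17; L = rho/(1-rho) = 0.13

0.13


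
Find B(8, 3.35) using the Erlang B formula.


B(N,A) = (A^N/N!) / sum(A^k/k!, k=0..N) with N=8, A=3.35 = 0.0139

0.0139


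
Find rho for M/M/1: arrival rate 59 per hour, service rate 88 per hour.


rho = lambda/mu = 59/88 = 0.6705

0.6705


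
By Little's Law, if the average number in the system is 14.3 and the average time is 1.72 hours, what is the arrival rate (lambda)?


lambda = L / W = 14.3 / 1.72 = 8.31 per hour

8.31 per hour


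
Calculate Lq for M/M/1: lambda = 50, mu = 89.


rho = 50/89; Lq = rho^2/(1-rho) = 0.72

0.72


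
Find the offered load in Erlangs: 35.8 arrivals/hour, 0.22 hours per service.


Offered load a = lambda * E[S] = 35.8 * 0.22 = 7.88 Erlangs

7.88 Erlangs


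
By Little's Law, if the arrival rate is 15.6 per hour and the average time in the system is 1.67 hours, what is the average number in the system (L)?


L = lambda * W = 15.6 * 1.67 = 26.05

26.05


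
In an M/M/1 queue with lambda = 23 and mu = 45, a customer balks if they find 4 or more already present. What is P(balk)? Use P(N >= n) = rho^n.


P(N >= 4) = rho^4 = (23/45)^4 = 0.0682

0.0682


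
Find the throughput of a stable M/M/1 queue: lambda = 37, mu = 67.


For a stable queue (lambda < mu), throughput = lambda = 37 per hour

37 per hour


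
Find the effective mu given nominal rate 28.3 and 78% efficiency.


Effective rate = mu * efficiency = 28.3 * 0.78 = 22.07 per hour

22.07 per hour


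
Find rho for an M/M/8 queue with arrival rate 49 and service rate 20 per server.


rho = lambda/(c*mu) = 49/(8*20) = 0.3063

0.3063


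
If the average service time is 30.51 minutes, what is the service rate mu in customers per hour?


mu = 60 / avg_service_time = 60 / 30.51 = 1.97 per hour

1.97 per hour


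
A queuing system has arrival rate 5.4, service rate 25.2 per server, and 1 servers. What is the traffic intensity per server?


rho = lambda / (c * mu) = 5.4 / (1 * 25.2) = 0.2143

0.2143


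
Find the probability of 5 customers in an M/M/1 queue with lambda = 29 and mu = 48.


rho = 29/48; P(n) = (1-rho)*rho^n = (1-29/48)*(29/48)^5 = 0.0319

0.0319


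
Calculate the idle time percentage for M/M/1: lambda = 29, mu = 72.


Idle fraction = (1 - rho) * 100 = (1 - 29/72) * 100 = 59.7%

59.7%


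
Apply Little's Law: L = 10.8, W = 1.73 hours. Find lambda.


lambda = L / W = 10.8 / 1.73 = 6.24 per hour

6.24 per hour


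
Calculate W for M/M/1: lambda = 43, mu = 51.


W = 1/(mu - lambda) = 1/(51 - 43) = 0.125 hours

0.125 hours


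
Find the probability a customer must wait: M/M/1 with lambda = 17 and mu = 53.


P(wait) = rho = lambda/mu = 17/53 = 0.3208

0.3208


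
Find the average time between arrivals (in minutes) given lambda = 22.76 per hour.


Mean interarrival time = 60/lambda = 60/22.76 = 2.64 minutes

2.64 minutes


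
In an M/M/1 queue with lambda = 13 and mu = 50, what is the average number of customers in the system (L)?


rho = 13/50; L = rho/(1-rho) = 0.35

0.35


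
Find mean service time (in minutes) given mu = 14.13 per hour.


Mean service time = 60/mu = 60/14.13 = 4.25 minutes

4.25 minutes


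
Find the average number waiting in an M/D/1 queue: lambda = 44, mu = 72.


M/D/1: Lq = rho^2 / (2*(1-rho)) where rho = 44/72; Lq = 0.48

0.48


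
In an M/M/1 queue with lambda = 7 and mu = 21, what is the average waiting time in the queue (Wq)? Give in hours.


rho = 7/21; Wq = rho/(mu - lambda) = 0.0238 hours

0.0238 hours


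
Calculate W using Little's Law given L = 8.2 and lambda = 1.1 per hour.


W = L / lambda = 8.2 / 1.1 = 7.4545 hours

7.4545 hours


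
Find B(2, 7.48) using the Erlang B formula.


B(N,A) = (A^N/N!) / sum(A^k/k!, k=0..N) with N=2, A=7.48 = 0.7674

0.7674


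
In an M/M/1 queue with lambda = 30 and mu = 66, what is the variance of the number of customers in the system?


rho = 30/66; Var(N) = rho/(1-rho)^2 = 1.53

1.53


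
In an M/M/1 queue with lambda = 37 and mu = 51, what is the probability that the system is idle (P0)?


P0 = 1 - rho = 1 - 37/51 = 0.2745

0.2745


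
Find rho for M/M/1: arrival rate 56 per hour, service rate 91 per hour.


rho = lambda/mu = 56/91 = 0.6154

0.6154


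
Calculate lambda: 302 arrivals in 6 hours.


lambda = total arrivals / time = 302 / 6 = 50.33 per hour

50.33 per hour


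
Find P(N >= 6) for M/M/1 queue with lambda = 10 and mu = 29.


P(N >= 6) = rho^6 = (10/29)^6 = 0.0017

0.0017


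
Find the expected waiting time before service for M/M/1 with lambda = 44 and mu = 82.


rho = 44/82; Wq = rho/(mu - lambda) = 0.0141 hours

0.0141 hours


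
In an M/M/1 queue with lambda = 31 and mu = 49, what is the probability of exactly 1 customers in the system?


rho = 31/49; P(n) = (1-rho)*rho^n = (1-31/49)*(31/49)^1 = 0.2324

0.2324


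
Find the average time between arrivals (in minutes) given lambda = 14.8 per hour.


Mean interarrival time = 60/lambda = 60/14.8 = 4.05 minutes

4.05 minutes


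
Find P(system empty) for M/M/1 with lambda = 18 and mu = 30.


P0 = 1 - rho = 1 - 18/30 = 0.4

0.4


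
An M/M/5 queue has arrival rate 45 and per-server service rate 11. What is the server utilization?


rho = lambda/(c*mu) = 45/(5*11) = 0.8182

0.8182


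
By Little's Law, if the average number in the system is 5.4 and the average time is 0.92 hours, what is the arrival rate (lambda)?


lambda = L / W = 5.4 / 0.92 = 5.87 per hour

5.87 per hour


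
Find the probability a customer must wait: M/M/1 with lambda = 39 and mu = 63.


P(wait) = rho = lambda/mu = 39/63 = 0.619

0.619


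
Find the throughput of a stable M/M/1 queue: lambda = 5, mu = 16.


For a stable queue (lambda < mu), throughput = lambda = 5 per hour

5 per hour


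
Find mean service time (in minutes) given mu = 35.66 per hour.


Mean service time = 60/mu = 60/35.66 = 1.68 minutes

1.68 minutes


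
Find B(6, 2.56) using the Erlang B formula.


B(N,A) = (A^N/N!) / sum(A^k/k!, k=0..N) with N=6, A=2.56 = 0.0307

0.0307


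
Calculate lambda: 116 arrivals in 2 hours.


lambda = total arrivals / time = 116 / 2 = 58.0 per hour

58.0 per hour


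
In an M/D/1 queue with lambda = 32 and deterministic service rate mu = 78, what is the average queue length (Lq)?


M/D/1: Lq = rho^2 / (2*(1-rho)) where rho = 32/78; Lq = 0.14

0.14


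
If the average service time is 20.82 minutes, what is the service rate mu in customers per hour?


mu = 60 / avg_service_time = 60 / 20.82 = 2.88 per hour

2.88 per hour


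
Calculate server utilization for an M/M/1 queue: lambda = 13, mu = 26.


rho = lambda/mu = 13/26 = 0.5

0.5


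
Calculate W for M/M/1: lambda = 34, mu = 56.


W = 1/(mu - lambda) = 1/(56 - 34) = 0.0455 hours

0.0455 hours


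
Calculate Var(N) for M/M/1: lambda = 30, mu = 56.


rho = 30/56; Var(N) = rho/(1-rho)^2 = 2.49

2.49


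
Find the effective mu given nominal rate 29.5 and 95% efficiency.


Effective rate = mu * efficiency = 29.5 * 0.95 = 28.03 per hour

28.03 per hour


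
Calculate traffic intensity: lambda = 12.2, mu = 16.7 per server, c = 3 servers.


rho = lambda / (c * mu) = 12.2 / (3 * 16.7) = 0.2435

0.2435


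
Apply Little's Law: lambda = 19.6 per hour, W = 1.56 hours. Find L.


L = lambda * W = 19.6 * 1.56 = 30.58

30.58


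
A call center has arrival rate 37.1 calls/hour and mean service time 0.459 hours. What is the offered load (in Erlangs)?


Offered load a = lambda * E[S] = 37.1 * 0.459 = 17.03 Erlangs

17.03 Erlangs


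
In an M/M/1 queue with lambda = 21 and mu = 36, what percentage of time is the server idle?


Idle fraction = (1 - rho) * 100 = (1 - 21/36) * 100 = 41.7%

41.7%


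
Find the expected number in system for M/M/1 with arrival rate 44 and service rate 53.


rho = 44/53; L = rho/(1-rho) = 4.89

4.89


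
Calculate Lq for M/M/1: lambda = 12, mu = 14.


rho = 12/14; Lq = rho^2/(1-rho) = 5.14

5.14


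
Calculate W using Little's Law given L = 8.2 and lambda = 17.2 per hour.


W = L / lambda = 8.2 / 17.2 = 0.4767 hours

0.4767 hours


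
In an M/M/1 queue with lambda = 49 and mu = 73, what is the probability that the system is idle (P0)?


P0 = 1 - rho = 1 - 49/73 = 0.3288

0.3288


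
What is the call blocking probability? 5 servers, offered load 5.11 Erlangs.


B(N,A) = (A^N/N!) / sum(A^k/k!, k=0..N) with N=5, A=5.11 = 0.2937

0.2937


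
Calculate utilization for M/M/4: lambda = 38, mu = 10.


rho = lambda/(c*mu) = 38/(4*10) = 0.95

0.95


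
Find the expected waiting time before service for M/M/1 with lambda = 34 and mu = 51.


rho = 34/51; Wq = rho/(mu - lambda) = 0.0392 hours

0.0392 hours


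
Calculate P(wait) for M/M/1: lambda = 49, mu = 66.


P(wait) = rho = lambda/mu = 49/66 = 0.7424

0.7424


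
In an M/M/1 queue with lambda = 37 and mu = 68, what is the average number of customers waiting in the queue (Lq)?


rho = 37/68; Lq = rho^2/(1-rho) = 0.65

0.65


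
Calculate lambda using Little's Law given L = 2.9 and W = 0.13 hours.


lambda = L / W = 2.9 / 0.13 = 22.31 per hour

22.31 per hour
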